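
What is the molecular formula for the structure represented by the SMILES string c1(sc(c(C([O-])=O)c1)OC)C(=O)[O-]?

[C7H4O5S]2-

Heavy atoms from the SMILES: 7 C, 5 O, 1 S.
Implicit hydrogens by atom environment:
  3 × C (aromatic): no H
  3 × O: no H
  2 × C: no H
  2 × O (charge -1): no H
  1 × C: 3 H
  1 × C (aromatic): 1 H
  1 × S (aromatic): no H
  Total hydrogens = 4.
Net charge -2.
Molecular formula: [C7H4O5S]2-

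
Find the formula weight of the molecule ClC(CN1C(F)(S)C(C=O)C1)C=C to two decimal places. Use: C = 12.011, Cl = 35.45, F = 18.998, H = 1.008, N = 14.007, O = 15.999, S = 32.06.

223.69

Molecular formula: C8H11ClFNOS.
M = 8×12.011 + 1×35.45 + 1×18.998 + 11×1.008 + 1×14.007 + 1×15.999 + 1×32.06 = 223.69 g/mol.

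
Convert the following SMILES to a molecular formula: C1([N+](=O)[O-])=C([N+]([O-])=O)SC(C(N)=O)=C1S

Heavy atoms from the SMILES: 5 C, 3 N, 5 O, 2 S.
Implicit hydrogens by atom environment:
  4 × C (aromatic): no H
  3 × O: no H
  2 × N (charge +1): no H
  2 × O (charge -1): no H
  1 × C: no H
  1 × N: 2 H
  1 × S: 1 H
  1 × S (aromatic): no H
  Total hydrogens = 3.
Molecular formula: C5H3N3O5S2

C5H3N3O5S2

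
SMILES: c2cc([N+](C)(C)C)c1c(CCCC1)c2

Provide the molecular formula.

C13H20N+

Heavy atoms from the SMILES: 13 C, 1 N.
Implicit hydrogens by atom environment:
  4 × C: 2 H each → 8
  3 × C: 3 H each → 9
  3 × C (aromatic): 1 H each → 3
  3 × C (aromatic): no H
  1 × N (charge +1): no H
  Total hydrogens = 20.
Net charge +1.
Molecular formula: C13H20N+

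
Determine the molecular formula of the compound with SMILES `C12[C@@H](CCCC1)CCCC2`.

Heavy atoms from the SMILES: 10 C.
Implicit hydrogens by atom environment:
  8 × C: 2 H each → 16
  2 × C: 1 H each → 2
  Total hydrogens = 18.
Molecular formula: C10H18

C10H18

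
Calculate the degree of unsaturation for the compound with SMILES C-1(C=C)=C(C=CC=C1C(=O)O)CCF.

6

Molecular formula from the SMILES: C11H11FO2.
DoU = (2C + 2 + N − H − X)/2 = (2·11 + 2 + 0 − 11 − 1)/2 = 12/2 = 6.
(Structurally: 1 ring(s) + 5 π bond(s) = 6.)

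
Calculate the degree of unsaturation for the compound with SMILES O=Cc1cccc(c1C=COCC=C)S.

Molecular formula from the SMILES: C12H12O2S.
DoU = (2C + 2 + N − H − X)/2 = (2·12 + 2 + 0 − 12 − 0)/2 = 14/2 = 7.
(Structurally: 1 ring(s) + 6 π bond(s) = 7.)

7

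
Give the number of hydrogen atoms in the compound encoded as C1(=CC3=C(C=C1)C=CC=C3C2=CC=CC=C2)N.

Hydrogens are implicit in SMILES; fill each atom to its normal valence:
  11 × C (aromatic): 1 H each → 11
  5 × C (aromatic): no H
  1 × N: 2 H
  Total hydrogens = 13.

13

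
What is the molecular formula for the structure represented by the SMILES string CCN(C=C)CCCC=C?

C9H17N

Heavy atoms from the SMILES: 9 C, 1 N.
Implicit hydrogens by atom environment:
  6 × C: 2 H each → 12
  2 × C: 1 H each → 2
  1 × C: 3 H
  1 × N: no H
  Total hydrogens = 17.
Molecular formula: C9H17N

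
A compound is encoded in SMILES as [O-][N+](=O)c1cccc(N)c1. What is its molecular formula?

Heavy atoms from the SMILES: 6 C, 2 N, 2 O.
Implicit hydrogens by atom environment:
  4 × C (aromatic): 1 H each → 4
  2 × C (aromatic): no H
  1 × N: 2 H
  1 × N (charge +1): no H
  1 × O: no H
  1 × O (charge -1): no H
  Total hydrogens = 6.
Molecular formula: C6H6N2O2

C6H6N2O2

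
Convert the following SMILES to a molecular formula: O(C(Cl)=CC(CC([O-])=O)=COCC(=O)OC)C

Heavy atoms from the SMILES: 10 C, 1 Cl, 6 O.
Implicit hydrogens by atom environment:
  5 × O: no H
  4 × C: no H
  2 × C: 3 H each → 6
  2 × C: 2 H each → 4
  2 × C: 1 H each → 2
  1 × Cl: no H
  1 × O (charge -1): no H
  Total hydrogens = 12.
Net charge -1.
Molecular formula: C10H12ClO6-

C10H12ClO6-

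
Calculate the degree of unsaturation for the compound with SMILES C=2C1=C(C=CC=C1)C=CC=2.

7

Molecular formula from the SMILES: C10H8.
DoU = (2C + 2 + N − H − X)/2 = (2·10 + 2 + 0 − 8 − 0)/2 = 14/2 = 7.
(Structurally: 2 ring(s) + 5 π bond(s) = 7.)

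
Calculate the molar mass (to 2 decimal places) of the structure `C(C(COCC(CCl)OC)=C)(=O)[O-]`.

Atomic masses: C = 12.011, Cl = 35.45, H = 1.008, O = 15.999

207.63

Molecular formula: C8H12ClO4-.
M = 8×12.011 + 1×35.45 + 12×1.008 + 4×15.999 = 207.63 g/mol.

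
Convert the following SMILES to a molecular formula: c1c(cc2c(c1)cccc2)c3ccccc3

Heavy atoms from the SMILES: 16 C.
Implicit hydrogens by atom environment:
  12 × C (aromatic): 1 H each → 12
  4 × C (aromatic): no H
  Total hydrogens = 12.
Molecular formula: C16H12

C16H12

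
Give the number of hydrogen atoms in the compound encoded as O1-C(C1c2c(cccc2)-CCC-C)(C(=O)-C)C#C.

Hydrogens are implicit in SMILES; fill each atom to its normal valence:
  4 × C (aromatic): 1 H each → 4
  3 × C: 2 H each → 6
  3 × C: no H
  2 × C: 3 H each → 6
  2 × C: 1 H each → 2
  2 × C (aromatic): no H
  2 × O: no H
  Total hydrogens = 18.

18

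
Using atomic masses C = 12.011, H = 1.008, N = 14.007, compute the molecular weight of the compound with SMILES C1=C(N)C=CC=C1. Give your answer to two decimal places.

Molecular formula: C6H7N.
M = 6×12.011 + 7×1.008 + 1×14.007 = 93.13 g/mol.

93.13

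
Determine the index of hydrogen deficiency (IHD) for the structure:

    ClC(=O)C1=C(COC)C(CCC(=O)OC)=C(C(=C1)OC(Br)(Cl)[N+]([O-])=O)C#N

9

Molecular formula from the SMILES: C15H13BrCl2N2O7.
DoU = (2C + 2 + N − H − X)/2 = (2·15 + 2 + 2 − 13 − 3)/2 = 18/2 = 9.
(Structurally: 1 ring(s) + 8 π bond(s) = 9.)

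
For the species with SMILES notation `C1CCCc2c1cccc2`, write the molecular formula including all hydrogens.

C10H12

Heavy atoms from the SMILES: 10 C.
Implicit hydrogens by atom environment:
  4 × C: 2 H each → 8
  4 × C (aromatic): 1 H each → 4
  2 × C (aromatic): no H
  Total hydrogens = 12.
Molecular formula: C10H12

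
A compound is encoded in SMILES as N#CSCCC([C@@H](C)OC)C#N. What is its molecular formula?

Heavy atoms from the SMILES: 8 C, 2 N, 1 O, 1 S.
Implicit hydrogens by atom environment:
  2 × C: 3 H each → 6
  2 × C: 2 H each → 4
  2 × C: 1 H each → 2
  2 × C: no H
  2 × N: no H
  1 × O: no H
  1 × S: no H
  Total hydrogens = 12.
Molecular formula: C8H12N2OS

C8H12N2OS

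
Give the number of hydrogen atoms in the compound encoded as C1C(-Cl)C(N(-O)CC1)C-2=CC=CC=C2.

14

Hydrogens are implicit in SMILES; fill each atom to its normal valence:
  5 × C (aromatic): 1 H each → 5
  3 × C: 2 H each → 6
  2 × C: 1 H each → 2
  1 × C (aromatic): no H
  1 × Cl: no H
  1 × N: no H
  1 × O: 1 H
  Total hydrogens = 14.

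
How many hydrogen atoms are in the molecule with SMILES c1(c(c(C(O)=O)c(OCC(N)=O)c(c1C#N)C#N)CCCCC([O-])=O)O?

14

Hydrogens are implicit in SMILES; fill each atom to its normal valence:
  6 × C (aromatic): no H
  5 × C: 2 H each → 10
  5 × C: no H
  4 × O: no H
  2 × N: no H
  2 × O: 1 H each → 2
  1 × N: 2 H
  1 × O (charge -1): no H
  Total hydrogens = 14.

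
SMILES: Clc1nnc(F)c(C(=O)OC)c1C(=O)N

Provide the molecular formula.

Heavy atoms from the SMILES: 7 C, 1 Cl, 1 F, 3 N, 3 O.
Implicit hydrogens by atom environment:
  4 × C (aromatic): no H
  3 × O: no H
  2 × C: no H
  2 × N (aromatic): no H
  1 × C: 3 H
  1 × Cl: no H
  1 × F: no H
  1 × N: 2 H
  Total hydrogens = 5.
Molecular formula: C7H5ClFN3O3

C7H5ClFN3O3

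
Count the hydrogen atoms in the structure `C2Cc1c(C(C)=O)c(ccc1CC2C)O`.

16

Hydrogens are implicit in SMILES; fill each atom to its normal valence:
  4 × C (aromatic): no H
  3 × C: 2 H each → 6
  2 × C: 3 H each → 6
  2 × C (aromatic): 1 H each → 2
  1 × C: 1 H
  1 × C: no H
  1 × O: 1 H
  1 × O: no H
  Total hydrogens = 16.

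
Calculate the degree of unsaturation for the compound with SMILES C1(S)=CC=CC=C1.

Molecular formula from the SMILES: C6H6S.
DoU = (2C + 2 + N − H − X)/2 = (2·6 + 2 + 0 − 6 − 0)/2 = 8/2 = 4.
(Structurally: 1 ring(s) + 3 π bond(s) = 4.)

4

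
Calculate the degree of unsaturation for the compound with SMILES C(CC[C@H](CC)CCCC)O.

Molecular formula from the SMILES: C10H22O.
DoU = (2C + 2 + N − H − X)/2 = (2·10 + 2 + 0 − 22 − 0)/2 = 0/2 = 0.
(Structurally: 0 ring(s) + 0 π bond(s) = 0.)

0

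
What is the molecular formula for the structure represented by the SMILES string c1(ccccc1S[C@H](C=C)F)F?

Heavy atoms from the SMILES: 9 C, 2 F, 1 S.
Implicit hydrogens by atom environment:
  4 × C (aromatic): 1 H each → 4
  2 × C: 1 H each → 2
  2 × C (aromatic): no H
  2 × F: no H
  1 × C: 2 H
  1 × S: no H
  Total hydrogens = 8.
Molecular formula: C9H8F2S

C9H8F2S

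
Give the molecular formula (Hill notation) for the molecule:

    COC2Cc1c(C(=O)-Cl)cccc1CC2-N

C12H14ClNO2

Heavy atoms from the SMILES: 12 C, 1 Cl, 1 N, 2 O.
Implicit hydrogens by atom environment:
  3 × C (aromatic): 1 H each → 3
  3 × C (aromatic): no H
  2 × C: 2 H each → 4
  2 × C: 1 H each → 2
  2 × O: no H
  1 × C: 3 H
  1 × C: no H
  1 × Cl: no H
  1 × N: 2 H
  Total hydrogens = 14.
Molecular formula: C12H14ClNO2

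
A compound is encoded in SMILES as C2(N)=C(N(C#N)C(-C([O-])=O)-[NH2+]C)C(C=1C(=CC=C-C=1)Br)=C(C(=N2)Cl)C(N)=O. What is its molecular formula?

Heavy atoms from the SMILES: 1 Br, 16 C, 1 Cl, 6 N, 3 O.
Implicit hydrogens by atom environment:
  7 × C (aromatic): no H
  4 × C (aromatic): 1 H each → 4
  3 × C: no H
  2 × N: 2 H each → 4
  2 × N: no H
  2 × O: no H
  1 × Br: no H
  1 × C: 3 H
  1 × C: 1 H
  1 × Cl: no H
  1 × N (charge +1): 2 H
  1 × N (aromatic): no H
  1 × O (charge -1): no H
  Total hydrogens = 14.
Molecular formula: C16H14BrClN6O3

C16H14BrClN6O3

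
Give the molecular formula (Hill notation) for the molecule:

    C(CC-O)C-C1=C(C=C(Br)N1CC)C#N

C11H15BrN2O

Heavy atoms from the SMILES: 1 Br, 11 C, 2 N, 1 O.
Implicit hydrogens by atom environment:
  5 × C: 2 H each → 10
  3 × C (aromatic): no H
  1 × Br: no H
  1 × C: 3 H
  1 × C (aromatic): 1 H
  1 × C: no H
  1 × N (aromatic): no H
  1 × N: no H
  1 × O: 1 H
  Total hydrogens = 15.
Molecular formula: C11H15BrN2O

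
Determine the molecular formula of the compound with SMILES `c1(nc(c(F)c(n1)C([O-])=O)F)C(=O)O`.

Heavy atoms from the SMILES: 6 C, 2 F, 2 N, 4 O.
Implicit hydrogens by atom environment:
  4 × C (aromatic): no H
  2 × C: no H
  2 × F: no H
  2 × N (aromatic): no H
  2 × O: no H
  1 × O: 1 H
  1 × O (charge -1): no H
  Total hydrogens = 1.
Net charge -1.
Molecular formula: C6HF2N2O4-

C6HF2N2O4-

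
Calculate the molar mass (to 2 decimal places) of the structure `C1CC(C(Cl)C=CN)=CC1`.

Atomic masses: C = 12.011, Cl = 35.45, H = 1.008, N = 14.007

157.64

Molecular formula: C8H12ClN.
M = 8×12.011 + 1×35.45 + 12×1.008 + 1×14.007 = 157.64 g/mol.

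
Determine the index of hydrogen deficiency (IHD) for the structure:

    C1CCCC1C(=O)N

Molecular formula from the SMILES: C6H11NO.
DoU = (2C + 2 + N − H − X)/2 = (2·6 + 2 + 1 − 11 − 0)/2 = 4/2 = 2.
(Structurally: 1 ring(s) + 1 π bond(s) = 2.)

2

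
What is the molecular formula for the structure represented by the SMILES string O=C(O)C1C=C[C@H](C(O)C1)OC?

Heavy atoms from the SMILES: 8 C, 4 O.
Implicit hydrogens by atom environment:
  5 × C: 1 H each → 5
  2 × O: 1 H each → 2
  2 × O: no H
  1 × C: 3 H
  1 × C: 2 H
  1 × C: no H
  Total hydrogens = 12.
Molecular formula: C8H12O4

C8H12O4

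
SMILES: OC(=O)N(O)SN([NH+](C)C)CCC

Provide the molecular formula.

Heavy atoms from the SMILES: 6 C, 3 N, 3 O, 1 S.
Implicit hydrogens by atom environment:
  3 × C: 3 H each → 9
  2 × C: 2 H each → 4
  2 × N: no H
  2 × O: 1 H each → 2
  1 × C: no H
  1 × N (charge +1): 1 H
  1 × O: no H
  1 × S: no H
  Total hydrogens = 16.
Net charge +1.
Molecular formula: C6H16N3O3S+

C6H16N3O3S+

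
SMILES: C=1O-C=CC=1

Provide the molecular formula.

C4H4O

Heavy atoms from the SMILES: 4 C, 1 O.
Implicit hydrogens by atom environment:
  4 × C (aromatic): 1 H each → 4
  1 × O (aromatic): no H
  Total hydrogens = 4.
Molecular formula: C4H4O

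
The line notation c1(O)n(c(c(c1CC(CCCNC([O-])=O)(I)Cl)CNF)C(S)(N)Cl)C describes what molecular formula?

C13H19Cl2FIN4O3S-

Heavy atoms from the SMILES: 13 C, 2 Cl, 1 F, 1 I, 4 N, 3 O, 1 S.
Implicit hydrogens by atom environment:
  5 × C: 2 H each → 10
  4 × C (aromatic): no H
  3 × C: no H
  2 × Cl: no H
  2 × N: 1 H each → 2
  1 × C: 3 H
  1 × F: no H
  1 × I: no H
  1 × N: 2 H
  1 × N (aromatic): no H
  1 × O: 1 H
  1 × O: no H
  1 × O (charge -1): no H
  1 × S: 1 H
  Total hydrogens = 19.
Net charge -1.
Molecular formula: C13H19Cl2FIN4O3S-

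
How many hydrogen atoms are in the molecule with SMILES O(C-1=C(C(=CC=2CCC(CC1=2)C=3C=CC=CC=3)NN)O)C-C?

22

Hydrogens are implicit in SMILES; fill each atom to its normal valence:
  6 × C (aromatic): 1 H each → 6
  6 × C (aromatic): no H
  4 × C: 2 H each → 8
  1 × C: 3 H
  1 × C: 1 H
  1 × N: 2 H
  1 × N: 1 H
  1 × O: 1 H
  1 × O: no H
  Total hydrogens = 22.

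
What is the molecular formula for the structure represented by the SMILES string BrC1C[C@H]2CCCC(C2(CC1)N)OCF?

Heavy atoms from the SMILES: 1 Br, 11 C, 1 F, 1 N, 1 O.
Implicit hydrogens by atom environment:
  7 × C: 2 H each → 14
  3 × C: 1 H each → 3
  1 × Br: no H
  1 × C: no H
  1 × F: no H
  1 × N: 2 H
  1 × O: no H
  Total hydrogens = 19.
Molecular formula: C11H19BrFNO

C11H19BrFNO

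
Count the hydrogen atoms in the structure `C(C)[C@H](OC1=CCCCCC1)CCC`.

24

Hydrogens are implicit in SMILES; fill each atom to its normal valence:
  8 × C: 2 H each → 16
  2 × C: 3 H each → 6
  2 × C: 1 H each → 2
  1 × C: no H
  1 × O: no H
  Total hydrogens = 24.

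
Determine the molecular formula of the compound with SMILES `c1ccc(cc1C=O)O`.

C7H6O2

Heavy atoms from the SMILES: 7 C, 2 O.
Implicit hydrogens by atom environment:
  4 × C (aromatic): 1 H each → 4
  2 × C (aromatic): no H
  1 × C: 1 H
  1 × O: 1 H
  1 × O: no H
  Total hydrogens = 6.
Molecular formula: C7H6O2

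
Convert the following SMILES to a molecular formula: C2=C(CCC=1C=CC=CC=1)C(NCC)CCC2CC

Heavy atoms from the SMILES: 18 C, 1 N.
Implicit hydrogens by atom environment:
  6 × C: 2 H each → 12
  5 × C (aromatic): 1 H each → 5
  3 × C: 1 H each → 3
  2 × C: 3 H each → 6
  1 × C: no H
  1 × C (aromatic): no H
  1 × N: 1 H
  Total hydrogens = 27.
Molecular formula: C18H27N

C18H27N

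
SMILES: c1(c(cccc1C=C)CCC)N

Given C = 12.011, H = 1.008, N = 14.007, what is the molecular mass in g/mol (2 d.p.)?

161.25

Molecular formula: C11H15N.
M = 11×12.011 + 15×1.008 + 1×14.007 = 161.25 g/mol.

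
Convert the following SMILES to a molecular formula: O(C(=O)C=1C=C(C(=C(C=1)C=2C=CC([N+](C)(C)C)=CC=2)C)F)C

C18H21FNO2+

Heavy atoms from the SMILES: 18 C, 1 F, 1 N, 2 O.
Implicit hydrogens by atom environment:
  6 × C (aromatic): 1 H each → 6
  6 × C (aromatic): no H
  5 × C: 3 H each → 15
  2 × O: no H
  1 × C: no H
  1 × F: no H
  1 × N (charge +1): no H
  Total hydrogens = 21.
Net charge +1.
Molecular formula: C18H21FNO2+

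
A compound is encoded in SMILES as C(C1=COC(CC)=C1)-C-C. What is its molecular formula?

Heavy atoms from the SMILES: 9 C, 1 O.
Implicit hydrogens by atom environment:
  3 × C: 2 H each → 6
  2 × C: 3 H each → 6
  2 × C (aromatic): 1 H each → 2
  2 × C (aromatic): no H
  1 × O (aromatic): no H
  Total hydrogens = 14.
Molecular formula: C9H14O

C9H14O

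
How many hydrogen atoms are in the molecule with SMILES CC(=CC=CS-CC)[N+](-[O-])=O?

Hydrogens are implicit in SMILES; fill each atom to its normal valence:
  3 × C: 1 H each → 3
  2 × C: 3 H each → 6
  1 × C: 2 H
  1 × C: no H
  1 × N (charge +1): no H
  1 × O: no H
  1 × O (charge -1): no H
  1 × S: no H
  Total hydrogens = 11.

11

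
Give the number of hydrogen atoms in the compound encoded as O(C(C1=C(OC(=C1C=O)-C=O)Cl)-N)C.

Hydrogens are implicit in SMILES; fill each atom to its normal valence:
  4 × C (aromatic): no H
  3 × C: 1 H each → 3
  3 × O: no H
  1 × C: 3 H
  1 × Cl: no H
  1 × N: 2 H
  1 × O (aromatic): no H
  Total hydrogens = 8.

8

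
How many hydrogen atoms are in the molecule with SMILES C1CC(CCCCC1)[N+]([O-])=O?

Hydrogens are implicit in SMILES; fill each atom to its normal valence:
  7 × C: 2 H each → 14
  1 × C: 1 H
  1 × N (charge +1): no H
  1 × O: no H
  1 × O (charge -1): no H
  Total hydrogens = 15.

15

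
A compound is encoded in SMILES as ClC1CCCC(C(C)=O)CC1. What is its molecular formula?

C9H15ClO

Heavy atoms from the SMILES: 9 C, 1 Cl, 1 O.
Implicit hydrogens by atom environment:
  5 × C: 2 H each → 10
  2 × C: 1 H each → 2
  1 × C: 3 H
  1 × C: no H
  1 × Cl: no H
  1 × O: no H
  Total hydrogens = 15.
Molecular formula: C9H15ClO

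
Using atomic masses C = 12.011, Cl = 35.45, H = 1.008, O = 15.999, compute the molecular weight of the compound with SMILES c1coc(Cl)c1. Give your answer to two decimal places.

Molecular formula: C4H3ClO.
M = 4×12.011 + 1×35.45 + 3×1.008 + 1×15.999 = 102.52 g/mol.

102.52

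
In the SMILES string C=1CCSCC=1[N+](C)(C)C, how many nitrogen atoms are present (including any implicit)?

The symbol for nitrogen appears 1 time in the SMILES.

1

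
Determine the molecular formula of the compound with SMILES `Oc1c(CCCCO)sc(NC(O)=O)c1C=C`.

C11H15NO4S

Heavy atoms from the SMILES: 11 C, 1 N, 4 O, 1 S.
Implicit hydrogens by atom environment:
  5 × C: 2 H each → 10
  4 × C (aromatic): no H
  3 × O: 1 H each → 3
  1 × C: 1 H
  1 × C: no H
  1 × N: 1 H
  1 × O: no H
  1 × S (aromatic): no H
  Total hydrogens = 15.
Molecular formula: C11H15NO4S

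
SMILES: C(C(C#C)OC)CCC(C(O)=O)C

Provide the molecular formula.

C10H16O3

Heavy atoms from the SMILES: 10 C, 3 O.
Implicit hydrogens by atom environment:
  3 × C: 2 H each → 6
  3 × C: 1 H each → 3
  2 × C: 3 H each → 6
  2 × C: no H
  2 × O: no H
  1 × O: 1 H
  Total hydrogens = 16.
Molecular formula: C10H16O3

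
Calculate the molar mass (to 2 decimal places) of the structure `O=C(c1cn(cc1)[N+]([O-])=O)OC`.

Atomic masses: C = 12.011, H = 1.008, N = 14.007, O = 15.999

Molecular formula: C6H6N2O4.
M = 6×12.011 + 6×1.008 + 2×14.007 + 4×15.999 = 170.12 g/mol.

170.12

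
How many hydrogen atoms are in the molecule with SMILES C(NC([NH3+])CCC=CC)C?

19

Hydrogens are implicit in SMILES; fill each atom to its normal valence:
  3 × C: 2 H each → 6
  3 × C: 1 H each → 3
  2 × C: 3 H each → 6
  1 × N (charge +1): 3 H
  1 × N: 1 H
  Total hydrogens = 19.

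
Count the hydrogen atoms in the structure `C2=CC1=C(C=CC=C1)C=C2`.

Hydrogens are implicit in SMILES; fill each atom to its normal valence:
  8 × C (aromatic): 1 H each → 8
  2 × C (aromatic): no H
  Total hydrogens = 8.

8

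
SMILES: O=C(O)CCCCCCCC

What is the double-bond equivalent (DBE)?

Molecular formula from the SMILES: C9H18O2.
DoU = (2C + 2 + N − H − X)/2 = (2·9 + 2 + 0 − 18 − 0)/2 = 2/2 = 1.
(Structurally: 0 ring(s) + 1 π bond(s) = 1.)

1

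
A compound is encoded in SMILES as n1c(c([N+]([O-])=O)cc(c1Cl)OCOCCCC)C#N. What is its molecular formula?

C11H12ClN3O4

Heavy atoms from the SMILES: 11 C, 1 Cl, 3 N, 4 O.
Implicit hydrogens by atom environment:
  4 × C: 2 H each → 8
  4 × C (aromatic): no H
  3 × O: no H
  1 × C: 3 H
  1 × C (aromatic): 1 H
  1 × C: no H
  1 × Cl: no H
  1 × N (aromatic): no H
  1 × N: no H
  1 × N (charge +1): no H
  1 × O (charge -1): no H
  Total hydrogens = 12.
Molecular formula: C11H12ClN3O4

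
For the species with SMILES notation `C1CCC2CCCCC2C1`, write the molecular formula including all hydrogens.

Heavy atoms from the SMILES: 10 C.
Implicit hydrogens by atom environment:
  8 × C: 2 H each → 16
  2 × C: 1 H each → 2
  Total hydrogens = 18.
Molecular formula: C10H18

C10H18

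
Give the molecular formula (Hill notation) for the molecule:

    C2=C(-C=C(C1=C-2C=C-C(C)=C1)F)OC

C12H11FO

Heavy atoms from the SMILES: 12 C, 1 F, 1 O.
Implicit hydrogens by atom environment:
  5 × C (aromatic): 1 H each → 5
  5 × C (aromatic): no H
  2 × C: 3 H each → 6
  1 × F: no H
  1 × O: no H
  Total hydrogens = 11.
Molecular formula: C12H11FO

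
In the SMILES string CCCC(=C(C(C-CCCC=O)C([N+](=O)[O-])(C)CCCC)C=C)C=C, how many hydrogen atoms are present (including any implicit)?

Hydrogens are implicit in SMILES; fill each atom to its normal valence:
  11 × C: 2 H each → 22
  4 × C: 1 H each → 4
  3 × C: 3 H each → 9
  3 × C: no H
  2 × O: no H
  1 × N (charge +1): no H
  1 × O (charge -1): no H
  Total hydrogens = 35.

35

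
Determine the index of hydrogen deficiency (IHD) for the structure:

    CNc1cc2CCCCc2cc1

Molecular formula from the SMILES: C11H15N.
DoU = (2C + 2 + N − H − X)/2 = (2·11 + 2 + 1 − 15 − 0)/2 = 10/2 = 5.
(Structurally: 2 ring(s) + 3 π bond(s) = 5.)

5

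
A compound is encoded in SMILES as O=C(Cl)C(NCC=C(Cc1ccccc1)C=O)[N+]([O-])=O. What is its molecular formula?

C13H13ClN2O4

Heavy atoms from the SMILES: 13 C, 1 Cl, 2 N, 4 O.
Implicit hydrogens by atom environment:
  5 × C (aromatic): 1 H each → 5
  3 × C: 1 H each → 3
  3 × O: no H
  2 × C: 2 H each → 4
  2 × C: no H
  1 × C (aromatic): no H
  1 × Cl: no H
  1 × N: 1 H
  1 × N (charge +1): no H
  1 × O (charge -1): no H
  Total hydrogens = 13.
Molecular formula: C13H13ClN2O4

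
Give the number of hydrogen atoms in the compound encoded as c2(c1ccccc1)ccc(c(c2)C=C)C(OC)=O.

Hydrogens are implicit in SMILES; fill each atom to its normal valence:
  8 × C (aromatic): 1 H each → 8
  4 × C (aromatic): no H
  2 × O: no H
  1 × C: 3 H
  1 × C: 2 H
  1 × C: 1 H
  1 × C: no H
  Total hydrogens = 14.

14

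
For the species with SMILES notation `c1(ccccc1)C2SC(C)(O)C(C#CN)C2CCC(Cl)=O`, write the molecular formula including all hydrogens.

C16H18ClNO2S

Heavy atoms from the SMILES: 16 C, 1 Cl, 1 N, 2 O, 1 S.
Implicit hydrogens by atom environment:
  5 × C (aromatic): 1 H each → 5
  4 × C: no H
  3 × C: 1 H each → 3
  2 × C: 2 H each → 4
  1 × C: 3 H
  1 × C (aromatic): no H
  1 × Cl: no H
  1 × N: 2 H
  1 × O: 1 H
  1 × O: no H
  1 × S: no H
  Total hydrogens = 18.
Molecular formula: C16H18ClNO2S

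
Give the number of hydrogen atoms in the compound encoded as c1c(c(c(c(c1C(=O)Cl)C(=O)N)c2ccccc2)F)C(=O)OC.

Hydrogens are implicit in SMILES; fill each atom to its normal valence:
  6 × C (aromatic): 1 H each → 6
  6 × C (aromatic): no H
  4 × O: no H
  3 × C: no H
  1 × C: 3 H
  1 × Cl: no H
  1 × F: no H
  1 × N: 2 H
  Total hydrogens = 11.

11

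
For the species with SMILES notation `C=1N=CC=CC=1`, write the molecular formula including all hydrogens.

C5H5N

Heavy atoms from the SMILES: 5 C, 1 N.
Implicit hydrogens by atom environment:
  5 × C (aromatic): 1 H each → 5
  1 × N (aromatic): no H
  Total hydrogens = 5.
Molecular formula: C5H5N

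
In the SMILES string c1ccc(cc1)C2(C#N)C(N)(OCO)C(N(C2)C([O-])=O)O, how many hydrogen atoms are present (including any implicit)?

Hydrogens are implicit in SMILES; fill each atom to its normal valence:
  5 × C (aromatic): 1 H each → 5
  4 × C: no H
  2 × C: 2 H each → 4
  2 × N: no H
  2 × O: 1 H each → 2
  2 × O: no H
  1 × C: 1 H
  1 × C (aromatic): no H
  1 × N: 2 H
  1 × O (charge -1): no H
  Total hydrogens = 14.

14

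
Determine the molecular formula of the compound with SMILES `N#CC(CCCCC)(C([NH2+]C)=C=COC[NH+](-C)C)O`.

Heavy atoms from the SMILES: 14 C, 3 N, 2 O.
Implicit hydrogens by atom environment:
  5 × C: 2 H each → 10
  4 × C: 3 H each → 12
  4 × C: no H
  1 × C: 1 H
  1 × N (charge +1): 2 H
  1 × N (charge +1): 1 H
  1 × N: no H
  1 × O: 1 H
  1 × O: no H
  Total hydrogens = 27.
Net charge +2.
Molecular formula: [C14H27N3O2]2+

[C14H27N3O2]2+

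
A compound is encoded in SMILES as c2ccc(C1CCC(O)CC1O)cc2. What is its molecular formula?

C12H16O2

Heavy atoms from the SMILES: 12 C, 2 O.
Implicit hydrogens by atom environment:
  5 × C (aromatic): 1 H each → 5
  3 × C: 2 H each → 6
  3 × C: 1 H each → 3
  2 × O: 1 H each → 2
  1 × C (aromatic): no H
  Total hydrogens = 16.
Molecular formula: C12H16O2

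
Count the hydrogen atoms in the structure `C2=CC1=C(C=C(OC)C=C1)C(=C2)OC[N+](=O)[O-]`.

11

Hydrogens are implicit in SMILES; fill each atom to its normal valence:
  6 × C (aromatic): 1 H each → 6
  4 × C (aromatic): no H
  3 × O: no H
  1 × C: 3 H
  1 × C: 2 H
  1 × N (charge +1): no H
  1 × O (charge -1): no H
  Total hydrogens = 11.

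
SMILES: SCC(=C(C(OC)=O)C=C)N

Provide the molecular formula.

C7H11NO2S

Heavy atoms from the SMILES: 7 C, 1 N, 2 O, 1 S.
Implicit hydrogens by atom environment:
  3 × C: no H
  2 × C: 2 H each → 4
  2 × O: no H
  1 × C: 3 H
  1 × C: 1 H
  1 × N: 2 H
  1 × S: 1 H
  Total hydrogens = 11.
Molecular formula: C7H11NO2S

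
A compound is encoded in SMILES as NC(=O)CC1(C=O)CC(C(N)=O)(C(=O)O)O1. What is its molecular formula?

C8H10N2O6

Heavy atoms from the SMILES: 8 C, 2 N, 6 O.
Implicit hydrogens by atom environment:
  5 × C: no H
  5 × O: no H
  2 × C: 2 H each → 4
  2 × N: 2 H each → 4
  1 × C: 1 H
  1 × O: 1 H
  Total hydrogens = 10.
Molecular formula: C8H10N2O6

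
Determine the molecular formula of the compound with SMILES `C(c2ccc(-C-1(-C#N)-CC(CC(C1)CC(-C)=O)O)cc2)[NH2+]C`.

Heavy atoms from the SMILES: 18 C, 2 N, 2 O.
Implicit hydrogens by atom environment:
  5 × C: 2 H each → 10
  4 × C (aromatic): 1 H each → 4
  3 × C: no H
  2 × C: 3 H each → 6
  2 × C: 1 H each → 2
  2 × C (aromatic): no H
  1 × N (charge +1): 2 H
  1 × N: no H
  1 × O: 1 H
  1 × O: no H
  Total hydrogens = 25.
Net charge +1.
Molecular formula: C18H25N2O2+

C18H25N2O2+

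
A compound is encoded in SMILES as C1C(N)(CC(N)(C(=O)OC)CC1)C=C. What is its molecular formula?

Heavy atoms from the SMILES: 10 C, 2 N, 2 O.
Implicit hydrogens by atom environment:
  5 × C: 2 H each → 10
  3 × C: no H
  2 × N: 2 H each → 4
  2 × O: no H
  1 × C: 3 H
  1 × C: 1 H
  Total hydrogens = 18.
Molecular formula: C10H18N2O2

C10H18N2O2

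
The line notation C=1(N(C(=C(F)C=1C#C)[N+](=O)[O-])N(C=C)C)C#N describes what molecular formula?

Heavy atoms from the SMILES: 10 C, 1 F, 4 N, 2 O.
Implicit hydrogens by atom environment:
  4 × C (aromatic): no H
  2 × C: 1 H each → 2
  2 × C: no H
  2 × N: no H
  1 × C: 3 H
  1 × C: 2 H
  1 × F: no H
  1 × N (aromatic): no H
  1 × N (charge +1): no H
  1 × O: no H
  1 × O (charge -1): no H
  Total hydrogens = 7.
Molecular formula: C10H7FN4O2

C10H7FN4O2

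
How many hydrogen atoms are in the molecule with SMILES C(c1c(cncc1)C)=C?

9

Hydrogens are implicit in SMILES; fill each atom to its normal valence:
  3 × C (aromatic): 1 H each → 3
  2 × C (aromatic): no H
  1 × C: 3 H
  1 × C: 2 H
  1 × C: 1 H
  1 × N (aromatic): no H
  Total hydrogens = 9.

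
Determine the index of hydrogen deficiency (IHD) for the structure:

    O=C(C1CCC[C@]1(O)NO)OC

Molecular formula from the SMILES: C7H13NO4.
DoU = (2C + 2 + N − H − X)/2 = (2·7 + 2 + 1 − 13 − 0)/2 = 4/2 = 2.
(Structurally: 1 ring(s) + 1 π bond(s) = 2.)

2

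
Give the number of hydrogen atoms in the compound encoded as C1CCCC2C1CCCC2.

18

Hydrogens are implicit in SMILES; fill each atom to its normal valence:
  8 × C: 2 H each → 16
  2 × C: 1 H each → 2
  Total hydrogens = 18.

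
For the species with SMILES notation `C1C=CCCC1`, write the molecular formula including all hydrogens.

C6H10

Heavy atoms from the SMILES: 6 C.
Implicit hydrogens by atom environment:
  4 × C: 2 H each → 8
  2 × C: 1 H each → 2
  Total hydrogens = 10.
Molecular formula: C6H10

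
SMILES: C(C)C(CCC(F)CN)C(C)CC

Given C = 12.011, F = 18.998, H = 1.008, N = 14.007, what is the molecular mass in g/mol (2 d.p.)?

189.32

Molecular formula: C11H24FN.
M = 11×12.011 + 1×18.998 + 24×1.008 + 1×14.007 = 189.32 g/mol.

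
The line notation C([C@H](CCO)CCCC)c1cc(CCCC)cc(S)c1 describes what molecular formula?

C18H30OS

Heavy atoms from the SMILES: 18 C, 1 O, 1 S.
Implicit hydrogens by atom environment:
  9 × C: 2 H each → 18
  3 × C (aromatic): 1 H each → 3
  3 × C (aromatic): no H
  2 × C: 3 H each → 6
  1 × C: 1 H
  1 × O: 1 H
  1 × S: 1 H
  Total hydrogens = 30.
Molecular formula: C18H30OS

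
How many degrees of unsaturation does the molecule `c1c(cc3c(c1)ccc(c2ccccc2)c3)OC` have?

11

Molecular formula from the SMILES: C17H14O.
DoU = (2C + 2 + N − H − X)/2 = (2·17 + 2 + 0 − 14 − 0)/2 = 22/2 = 11.
(Structurally: 3 ring(s) + 8 π bond(s) = 11.)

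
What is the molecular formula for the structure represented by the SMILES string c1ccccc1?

C6H6

Heavy atoms from the SMILES: 6 C.
Implicit hydrogens by atom environment:
  6 × C (aromatic): 1 H each → 6
  Total hydrogens = 6.
Molecular formula: C6H6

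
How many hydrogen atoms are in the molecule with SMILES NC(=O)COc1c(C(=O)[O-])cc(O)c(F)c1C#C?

Hydrogens are implicit in SMILES; fill each atom to its normal valence:
  5 × C (aromatic): no H
  3 × C: no H
  3 × O: no H
  1 × C: 2 H
  1 × C (aromatic): 1 H
  1 × C: 1 H
  1 × F: no H
  1 × N: 2 H
  1 × O: 1 H
  1 × O (charge -1): no H
  Total hydrogens = 7.

7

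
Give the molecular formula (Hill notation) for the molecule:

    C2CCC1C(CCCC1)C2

Heavy atoms from the SMILES: 10 C.
Implicit hydrogens by atom environment:
  8 × C: 2 H each → 16
  2 × C: 1 H each → 2
  Total hydrogens = 18.
Molecular formula: C10H18

C10H18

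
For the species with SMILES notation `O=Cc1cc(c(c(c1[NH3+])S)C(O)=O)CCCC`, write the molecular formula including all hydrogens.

C12H16NO3S+

Heavy atoms from the SMILES: 12 C, 1 N, 3 O, 1 S.
Implicit hydrogens by atom environment:
  5 × C (aromatic): no H
  3 × C: 2 H each → 6
  2 × O: no H
  1 × C: 3 H
  1 × C (aromatic): 1 H
  1 × C: 1 H
  1 × C: no H
  1 × N (charge +1): 3 H
  1 × O: 1 H
  1 × S: 1 H
  Total hydrogens = 16.
Net charge +1.
Molecular formula: C12H16NO3S+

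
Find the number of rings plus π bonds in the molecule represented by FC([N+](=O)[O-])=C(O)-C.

2

Molecular formula from the SMILES: C3H4FNO3.
DoU = (2C + 2 + N − H − X)/2 = (2·3 + 2 + 1 − 4 − 1)/2 = 4/2 = 2.
(Structurally: 0 ring(s) + 2 π bond(s) = 2.)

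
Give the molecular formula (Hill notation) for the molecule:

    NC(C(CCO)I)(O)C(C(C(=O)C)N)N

C8H18IN3O3

Heavy atoms from the SMILES: 8 C, 1 I, 3 N, 3 O.
Implicit hydrogens by atom environment:
  3 × C: 1 H each → 3
  3 × N: 2 H each → 6
  2 × C: 2 H each → 4
  2 × C: no H
  2 × O: 1 H each → 2
  1 × C: 3 H
  1 × I: no H
  1 × O: no H
  Total hydrogens = 18.
Molecular formula: C8H18IN3O3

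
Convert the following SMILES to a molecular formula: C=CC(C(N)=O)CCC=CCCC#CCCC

C15H23NO

Heavy atoms from the SMILES: 15 C, 1 N, 1 O.
Implicit hydrogens by atom environment:
  7 × C: 2 H each → 14
  4 × C: 1 H each → 4
  3 × C: no H
  1 × C: 3 H
  1 × N: 2 H
  1 × O: no H
  Total hydrogens = 23.
Molecular formula: C15H23NO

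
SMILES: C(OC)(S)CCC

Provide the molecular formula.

C5H12OS

Heavy atoms from the SMILES: 5 C, 1 O, 1 S.
Implicit hydrogens by atom environment:
  2 × C: 3 H each → 6
  2 × C: 2 H each → 4
  1 × C: 1 H
  1 × O: no H
  1 × S: 1 H
  Total hydrogens = 12.
Molecular formula: C5H12OS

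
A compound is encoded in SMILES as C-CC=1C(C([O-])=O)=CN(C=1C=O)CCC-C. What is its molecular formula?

C12H16NO3-

Heavy atoms from the SMILES: 12 C, 1 N, 3 O.
Implicit hydrogens by atom environment:
  4 × C: 2 H each → 8
  3 × C (aromatic): no H
  2 × C: 3 H each → 6
  2 × O: no H
  1 × C (aromatic): 1 H
  1 × C: 1 H
  1 × C: no H
  1 × N (aromatic): no H
  1 × O (charge -1): no H
  Total hydrogens = 16.
Net charge -1.
Molecular formula: C12H16NO3-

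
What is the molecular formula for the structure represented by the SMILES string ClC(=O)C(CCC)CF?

C6H10ClFO

Heavy atoms from the SMILES: 6 C, 1 Cl, 1 F, 1 O.
Implicit hydrogens by atom environment:
  3 × C: 2 H each → 6
  1 × C: 3 H
  1 × C: 1 H
  1 × C: no H
  1 × Cl: no H
  1 × F: no H
  1 × O: no H
  Total hydrogens = 10.
Molecular formula: C6H10ClFO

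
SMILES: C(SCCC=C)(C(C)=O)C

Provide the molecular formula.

C8H14OS

Heavy atoms from the SMILES: 8 C, 1 O, 1 S.
Implicit hydrogens by atom environment:
  3 × C: 2 H each → 6
  2 × C: 3 H each → 6
  2 × C: 1 H each → 2
  1 × C: no H
  1 × O: no H
  1 × S: no H
  Total hydrogens = 14.
Molecular formula: C8H14OS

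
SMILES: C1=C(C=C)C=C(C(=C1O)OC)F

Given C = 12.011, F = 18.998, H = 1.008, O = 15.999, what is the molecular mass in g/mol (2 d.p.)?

Molecular formula: C9H9FO2.
M = 9×12.011 + 1×18.998 + 9×1.008 + 2×15.999 = 168.17 g/mol.

168.17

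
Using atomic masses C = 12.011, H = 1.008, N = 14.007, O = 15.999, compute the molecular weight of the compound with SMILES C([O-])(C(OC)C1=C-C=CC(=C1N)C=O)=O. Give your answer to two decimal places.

Molecular formula: C10H10NO4-.
M = 10×12.011 + 10×1.008 + 1×14.007 + 4×15.999 = 208.19 g/mol.

208.19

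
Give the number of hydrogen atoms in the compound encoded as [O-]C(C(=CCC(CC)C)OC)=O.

15

Hydrogens are implicit in SMILES; fill each atom to its normal valence:
  3 × C: 3 H each → 9
  2 × C: 2 H each → 4
  2 × C: 1 H each → 2
  2 × C: no H
  2 × O: no H
  1 × O (charge -1): no H
  Total hydrogens = 15.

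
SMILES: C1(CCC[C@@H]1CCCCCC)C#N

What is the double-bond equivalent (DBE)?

Molecular formula from the SMILES: C12H21N.
DoU = (2C + 2 + N − H − X)/2 = (2·12 + 2 + 1 − 21 − 0)/2 = 6/2 = 3.
(Structurally: 1 ring(s) + 2 π bond(s) = 3.)

3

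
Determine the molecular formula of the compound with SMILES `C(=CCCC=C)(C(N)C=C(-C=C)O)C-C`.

Heavy atoms from the SMILES: 13 C, 1 N, 1 O.
Implicit hydrogens by atom environment:
  5 × C: 2 H each → 10
  5 × C: 1 H each → 5
  2 × C: no H
  1 × C: 3 H
  1 × N: 2 H
  1 × O: 1 H
  Total hydrogens = 21.
Molecular formula: C13H21NO

C13H21NO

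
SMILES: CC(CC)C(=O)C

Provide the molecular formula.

Heavy atoms from the SMILES: 6 C, 1 O.
Implicit hydrogens by atom environment:
  3 × C: 3 H each → 9
  1 × C: 2 H
  1 × C: 1 H
  1 × C: no H
  1 × O: no H
  Total hydrogens = 12.
Molecular formula: C6H12O

C6H12O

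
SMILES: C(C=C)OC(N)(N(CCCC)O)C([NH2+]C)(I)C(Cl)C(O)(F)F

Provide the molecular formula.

Heavy atoms from the SMILES: 12 C, 1 Cl, 2 F, 1 I, 3 N, 3 O.
Implicit hydrogens by atom environment:
  5 × C: 2 H each → 10
  3 × C: no H
  2 × C: 3 H each → 6
  2 × C: 1 H each → 2
  2 × F: no H
  2 × O: 1 H each → 2
  1 × Cl: no H
  1 × I: no H
  1 × N (charge +1): 2 H
  1 × N: 2 H
  1 × N: no H
  1 × O: no H
  Total hydrogens = 24.
Net charge +1.
Molecular formula: C12H24ClF2IN3O3+

C12H24ClF2IN3O3+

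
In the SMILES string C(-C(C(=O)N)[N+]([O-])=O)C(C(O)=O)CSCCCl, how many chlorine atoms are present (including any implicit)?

1

The symbol for chlorine appears 1 time in the SMILES.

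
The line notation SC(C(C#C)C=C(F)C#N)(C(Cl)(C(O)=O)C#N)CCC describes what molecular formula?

C13H12ClFN2O2S

Heavy atoms from the SMILES: 13 C, 1 Cl, 1 F, 2 N, 2 O, 1 S.
Implicit hydrogens by atom environment:
  7 × C: no H
  3 × C: 1 H each → 3
  2 × C: 2 H each → 4
  2 × N: no H
  1 × C: 3 H
  1 × Cl: no H
  1 × F: no H
  1 × O: 1 H
  1 × O: no H
  1 × S: 1 H
  Total hydrogens = 12.
Molecular formula: C13H12ClFN2O2S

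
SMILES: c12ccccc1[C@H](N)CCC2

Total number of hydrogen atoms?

Hydrogens are implicit in SMILES; fill each atom to its normal valence:
  4 × C (aromatic): 1 H each → 4
  3 × C: 2 H each → 6
  2 × C (aromatic): no H
  1 × C: 1 H
  1 × N: 2 H
  Total hydrogens = 13.

13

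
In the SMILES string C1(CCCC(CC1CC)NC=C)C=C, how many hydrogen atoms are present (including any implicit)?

23

Hydrogens are implicit in SMILES; fill each atom to its normal valence:
  7 × C: 2 H each → 14
  5 × C: 1 H each → 5
  1 × C: 3 H
  1 × N: 1 H
  Total hydrogens = 23.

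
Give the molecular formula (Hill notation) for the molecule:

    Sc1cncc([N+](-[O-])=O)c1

C5H4N2O2S

Heavy atoms from the SMILES: 5 C, 2 N, 2 O, 1 S.
Implicit hydrogens by atom environment:
  3 × C (aromatic): 1 H each → 3
  2 × C (aromatic): no H
  1 × N (aromatic): no H
  1 × N (charge +1): no H
  1 × O: no H
  1 × O (charge -1): no H
  1 × S: 1 H
  Total hydrogens = 4.
Molecular formula: C5H4N2O2S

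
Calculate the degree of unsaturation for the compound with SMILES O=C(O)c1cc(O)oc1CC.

Molecular formula from the SMILES: C7H8O4.
DoU = (2C + 2 + N − H − X)/2 = (2·7 + 2 + 0 − 8 − 0)/2 = 8/2 = 4.
(Structurally: 1 ring(s) + 3 π bond(s) = 4.)

4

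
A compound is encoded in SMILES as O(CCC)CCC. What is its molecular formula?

C6H14O

Heavy atoms from the SMILES: 6 C, 1 O.
Implicit hydrogens by atom environment:
  4 × C: 2 H each → 8
  2 × C: 3 H each → 6
  1 × O: no H
  Total hydrogens = 14.
Molecular formula: C6H14O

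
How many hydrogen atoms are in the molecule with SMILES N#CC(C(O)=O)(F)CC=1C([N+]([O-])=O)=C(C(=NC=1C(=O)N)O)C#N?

6

Hydrogens are implicit in SMILES; fill each atom to its normal valence:
  5 × C (aromatic): no H
  5 × C: no H
  3 × O: no H
  2 × N: no H
  2 × O: 1 H each → 2
  1 × C: 2 H
  1 × F: no H
  1 × N: 2 H
  1 × N (aromatic): no H
  1 × N (charge +1): no H
  1 × O (charge -1): no H
  Total hydrogens = 6.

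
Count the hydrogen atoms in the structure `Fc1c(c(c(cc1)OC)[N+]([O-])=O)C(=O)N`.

7

Hydrogens are implicit in SMILES; fill each atom to its normal valence:
  4 × C (aromatic): no H
  3 × O: no H
  2 × C (aromatic): 1 H each → 2
  1 × C: 3 H
  1 × C: no H
  1 × F: no H
  1 × N: 2 H
  1 × N (charge +1): no H
  1 × O (charge -1): no H
  Total hydrogens = 7.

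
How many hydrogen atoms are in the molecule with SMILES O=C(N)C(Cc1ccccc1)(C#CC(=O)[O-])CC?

Hydrogens are implicit in SMILES; fill each atom to its normal valence:
  5 × C (aromatic): 1 H each → 5
  5 × C: no H
  2 × C: 2 H each → 4
  2 × O: no H
  1 × C: 3 H
  1 × C (aromatic): no H
  1 × N: 2 H
  1 × O (charge -1): no H
  Total hydrogens = 14.

14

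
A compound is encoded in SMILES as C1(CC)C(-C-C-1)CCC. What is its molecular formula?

C9H18

Heavy atoms from the SMILES: 9 C.
Implicit hydrogens by atom environment:
  5 × C: 2 H each → 10
  2 × C: 3 H each → 6
  2 × C: 1 H each → 2
  Total hydrogens = 18.
Molecular formula: C9H18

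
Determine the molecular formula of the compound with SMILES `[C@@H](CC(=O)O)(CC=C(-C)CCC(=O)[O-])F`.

Heavy atoms from the SMILES: 10 C, 1 F, 4 O.
Implicit hydrogens by atom environment:
  4 × C: 2 H each → 8
  3 × C: no H
  2 × C: 1 H each → 2
  2 × O: no H
  1 × C: 3 H
  1 × F: no H
  1 × O: 1 H
  1 × O (charge -1): no H
  Total hydrogens = 14.
Net charge -1.
Molecular formula: C10H14FO4-

C10H14FO4-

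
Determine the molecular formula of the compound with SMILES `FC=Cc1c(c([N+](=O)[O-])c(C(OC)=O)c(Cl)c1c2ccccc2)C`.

Heavy atoms from the SMILES: 17 C, 1 Cl, 1 F, 1 N, 4 O.
Implicit hydrogens by atom environment:
  7 × C (aromatic): no H
  5 × C (aromatic): 1 H each → 5
  3 × O: no H
  2 × C: 3 H each → 6
  2 × C: 1 H each → 2
  1 × C: no H
  1 × Cl: no H
  1 × F: no H
  1 × N (charge +1): no H
  1 × O (charge -1): no H
  Total hydrogens = 13.
Molecular formula: C17H13ClFNO4

C17H13ClFNO4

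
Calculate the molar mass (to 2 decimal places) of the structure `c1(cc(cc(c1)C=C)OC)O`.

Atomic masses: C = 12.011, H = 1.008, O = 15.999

Molecular formula: C9H10O2.
M = 9×12.011 + 10×1.008 + 2×15.999 = 150.18 g/mol.

150.18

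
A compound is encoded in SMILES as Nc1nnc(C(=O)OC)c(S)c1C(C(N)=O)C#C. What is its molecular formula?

Heavy atoms from the SMILES: 10 C, 4 N, 3 O, 1 S.
Implicit hydrogens by atom environment:
  4 × C (aromatic): no H
  3 × C: no H
  3 × O: no H
  2 × C: 1 H each → 2
  2 × N: 2 H each → 4
  2 × N (aromatic): no H
  1 × C: 3 H
  1 × S: 1 H
  Total hydrogens = 10.
Molecular formula: C10H10N4O3S

C10H10N4O3S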